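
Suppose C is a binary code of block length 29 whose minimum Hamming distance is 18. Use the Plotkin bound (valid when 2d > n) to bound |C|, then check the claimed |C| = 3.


Plotkin bound M ≤ 4; given |C| = 3 ≤ bound (satisfied).

Check applicability: 2d = 36, n = 29.
2d − n = 7 > 0, so Plotkin applies.
Compute d/(2d−n) = 18/7 ≈ 2.5714.
⌊d/(2d−n)⌋ = 2.
Plotkin bound: M ≤ 2·2 = 4.
Given |C| = 3, check: satisfied.
This |C| is below the Plotkin bound.


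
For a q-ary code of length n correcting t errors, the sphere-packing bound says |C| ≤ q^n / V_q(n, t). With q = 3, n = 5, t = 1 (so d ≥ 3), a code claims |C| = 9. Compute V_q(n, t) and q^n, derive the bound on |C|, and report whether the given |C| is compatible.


V_q(n, t) = 11, q^n = 243, Hamming bound = 22, |C| = 9 ≤ bound (satisfied).

Step 1: Compute V_q(n, t) = Σ_{j=0}^1 C(n, j) (q−1)^j.
  j = 0: C(5,0)·(2)^0 = 1·1 = 1.
  j = 1: C(5,1)·(2)^1 = 5·2 = 10.
  V_q(n, t) = 1 + 10 = 11.
Step 2: q^n = 3^5 = 243.
Step 3: Hamming bound ⌊q^n / V_q(n,t)⌋ = ⌊243/11⌋ = 22.
Step 4: Compare |C| = 9 to 22: satisfied.
The claimed |C| lies below the Hamming bound.


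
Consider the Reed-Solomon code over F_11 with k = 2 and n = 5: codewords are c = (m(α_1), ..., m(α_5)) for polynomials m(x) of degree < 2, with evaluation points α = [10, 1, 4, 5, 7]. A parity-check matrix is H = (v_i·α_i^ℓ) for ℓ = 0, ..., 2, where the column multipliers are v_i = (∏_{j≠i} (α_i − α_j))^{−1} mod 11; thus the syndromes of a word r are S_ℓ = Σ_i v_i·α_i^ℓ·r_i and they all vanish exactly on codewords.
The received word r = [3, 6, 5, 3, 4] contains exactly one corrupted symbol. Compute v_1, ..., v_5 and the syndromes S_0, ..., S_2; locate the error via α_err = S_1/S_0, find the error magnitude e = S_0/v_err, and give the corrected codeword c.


S = (5, 3, 4), error at position 4, error magnitude e = 2, c = [3, 6, 5, 1, 4].

Step 1: column multipliers v_i = (∏_{j≠i}(α_i − α_j))^{−1} mod 11.
  i = 1 (α = 10): (10−1)(10−4)(10−5)(10−7) = 9·6·5·3 = 810 ≡ 7, so v_1 = 7^{−1} = 8 (mod 11).
  i = 2 (α = 1): (1−10)(1−4)(1−5)(1−7) = (−9)·(−3)·(−4)·(−6) = 648 ≡ 10, so v_2 = 10^{−1} = 10 (mod 11).
  i = 3 (α = 4): (4−10)(4−1)(4−5)(4−7) = (−6)·3·(−1)·(−3) = −54 ≡ 1, so v_3 = 1^{−1} = 1 (mod 11).
  i = 4 (α = 5): (5−10)(5−1)(5−4)(5−7) = (−5)·4·1·(−2) = 40 ≡ 7, so v_4 = 7^{−1} = 8 (mod 11).
  i = 5 (α = 7): (7−10)(7−1)(7−4)(7−5) = (−3)·6·3·2 = −108 ≡ 2, so v_5 = 2^{−1} = 6 (mod 11).
  v = [8, 10, 1, 8, 6].
Step 2: syndromes of r = [3, 6, 5, 3, 4] (all sums mod 11).
  S_0 = Σ v_i r_i = 8·3 + 10·6 + 1·5 + 8·3 + 6·4 = 137 ≡ 5.
  S_1 = Σ v_i α_i r_i = 8·10·3 + 10·1·6 + 1·4·5 + 8·5·3 + 6·7·4 = 608 ≡ 3.
  α_i^2 mod 11 = [1, 1, 5, 3, 5].
  S_2 = Σ v_i α_i^2 r_i = 8·1·3 + 10·1·6 + 1·5·5 + 8·3·3 + 6·5·4 = 301 ≡ 4.
  S = (5, 3, 4) ≠ 0, so r is not a codeword (an error is present).
Step 3: locate the error. For a single error e at position i, S_ℓ = v_i·e·α_i^ℓ, so α_err = S_1/S_0.
  S_0^{−1} = 5^{−1} = 9 (mod 11), so α_err = 3·9 = 27 ≡ 5 = α_4. Error position i = 4.
  Consistency check: S_2/S_1 = 4·4 = 16 ≡ 5 = α_err ✓ (single-error assumption holds).
Step 4: error magnitude e = S_0/v_4 = S_0·∏_{j≠4}(α_4 − α_j) = 5·7 = 35 ≡ 2 (mod 11).
Step 5: correct position 4: c_4 = r_4 − e = 3 − 2 ≡ 1 (mod 11). Hence c = [3, 6, 5, 1, 4].
  Check: interpolating c through the α_i gives m(x) = 10 + 7·x (degree < 2) with m(α_i) = c_i for every i, so c is indeed a codeword.


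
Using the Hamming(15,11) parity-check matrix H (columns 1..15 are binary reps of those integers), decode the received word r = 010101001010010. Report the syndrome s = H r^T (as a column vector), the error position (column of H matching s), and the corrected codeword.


s = (1, 1, 0, 0)^T, error position = 12, corrected codeword c = 010101001011010

Compute s = H r^T mod 2 one row at a time:
  s_1 = 0 + 1 + 0 + 1 + 0 + 0 + 1 + 0 = 3 ≡ 1 (mod 2).
  s_2 = 1 + 0 + 1 + 0 + 0 + 0 + 1 + 0 = 3 ≡ 1 (mod 2).
  s_3 = 1 + 0 + 1 + 0 + 0 + 1 + 1 + 0 = 4 ≡ 0 (mod 2).
  s_4 = 0 + 0 + 0 + 0 + 1 + 1 + 0 + 0 = 2 ≡ 0 (mod 2).
s = (1, 1, 0, 0)^T — this equals column 12 of H (binary 1100), so error is at position 12.
Correct: flip bit 12 of r = 010101001010010 to get c = 010101001011010.


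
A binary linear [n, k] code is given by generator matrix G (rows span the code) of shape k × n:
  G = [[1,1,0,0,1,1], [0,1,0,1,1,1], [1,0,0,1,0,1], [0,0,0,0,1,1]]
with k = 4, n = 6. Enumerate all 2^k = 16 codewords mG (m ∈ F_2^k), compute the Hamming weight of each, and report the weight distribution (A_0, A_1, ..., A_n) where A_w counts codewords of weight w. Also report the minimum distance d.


Weight distribution: A_0 = 1, A_1 = 2, A_2 = 4, A_3 = 6, A_4 = 3. Minimum distance d = 1.

Enumerate all 2^4 = 16 messages m ∈ F_2^4.
For each, compute codeword c = mG in F_2^6, then tally its weight.
  m = 0000 → c = 000000, weight = 0.
  m = 1000 → c = 110011, weight = 4.
  m = 0100 → c = 010111, weight = 4.
  m = 1100 → c = 100100, weight = 2.
  m = 0010 → c = 100101, weight = 3.
  m = 1010 → c = 010110, weight = 3.
  m = 0110 → c = 110010, weight = 3.
  m = 1110 → c = 000001, weight = 1.
  m = 0001 → c = 000011, weight = 2.
  m = 1001 → c = 110000, weight = 2.
  m = 0101 → c = 010100, weight = 2.
  m = 1101 → c = 100111, weight = 4.
  m = 0011 → c = 100110, weight = 3.
  m = 1011 → c = 010101, weight = 3.
  m = 0111 → c = 110001, weight = 3.
  m = 1111 → c = 000010, weight = 1.
Tally weights:
  weight 0: 1 codewords.
  weight 1: 2 codewords.
  weight 2: 4 codewords.
  weight 3: 6 codewords.
  weight 4: 3 codewords.
Minimum distance d = smallest w > 0 with A_w > 0 = 1.
Sanity: Σ A_w = 16 = 2^4 = 16 ✓.


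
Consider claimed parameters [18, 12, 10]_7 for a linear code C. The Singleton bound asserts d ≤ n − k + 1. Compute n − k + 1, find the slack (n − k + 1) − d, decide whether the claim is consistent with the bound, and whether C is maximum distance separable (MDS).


Singleton RHS = n − k + 1 = 7, slack = -3, bound violated (no such code; not MDS).

Singleton bound: d ≤ n − k + 1.
Here n = 18, k = 12, so n − k + 1 = 7.
Given d = 10, check d ≤ 7: NO.
Slack = (n − k + 1) − d = -3.
The slack is negative: d = 10 exceeds n − k + 1 = 7 by 3, so the Singleton bound is violated and no linear [18, 12, 10]_7 code can exist. In particular it is not MDS (MDS requires d = n − k + 1 exactly).
Description: the claimed parameters are [18, 12, 10]_7; such a code would be impossible (violates the Singleton bound).


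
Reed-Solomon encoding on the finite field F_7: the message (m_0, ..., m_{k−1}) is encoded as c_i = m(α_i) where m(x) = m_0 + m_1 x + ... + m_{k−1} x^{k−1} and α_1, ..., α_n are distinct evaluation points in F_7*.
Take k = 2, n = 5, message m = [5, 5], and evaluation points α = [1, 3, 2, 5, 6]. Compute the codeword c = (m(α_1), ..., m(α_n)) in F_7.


c = [3, 6, 1, 2, 0]

Message polynomial: m(x) = 5 + 5·x (mod 7).
For each evaluation point α_i, compute m(α_i) mod 7:
  α_1 = 1: Horner steps 5 → 3, so m(1) = 3.
  α_2 = 3: Horner steps 5 → 6, so m(3) = 6.
  α_3 = 2: Horner steps 5 → 1, so m(2) = 1.
  α_4 = 5: Horner steps 5 → 2, so m(5) = 2.
  α_5 = 6: Horner steps 5 → 0, so m(6) = 0.
Codeword c = [3, 6, 1, 2, 0] ∈ F_7^5.


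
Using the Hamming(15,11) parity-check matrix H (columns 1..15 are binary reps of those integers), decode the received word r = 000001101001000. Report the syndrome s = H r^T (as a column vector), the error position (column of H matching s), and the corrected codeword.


s = (0, 1, 0, 0)^T, error position = 4, corrected codeword c = 000101101001000

Compute s = H r^T mod 2 one row at a time:
  s_1 = 0 + 1 + 0 + 0 + 1 + 0 + 0 + 0 = 2 ≡ 0 (mod 2).
  s_2 = 0 + 0 + 1 + 1 + 1 + 0 + 0 + 0 = 3 ≡ 1 (mod 2).
  s_3 = 0 + 0 + 1 + 1 + 0 + 0 + 0 + 0 = 2 ≡ 0 (mod 2).
  s_4 = 0 + 0 + 0 + 1 + 1 + 0 + 0 + 0 = 2 ≡ 0 (mod 2).
s = (0, 1, 0, 0)^T — this equals column 4 of H (binary 0100), so error is at position 4.
Correct: flip bit 4 of r = 000001101001000 to get c = 000101101001000.


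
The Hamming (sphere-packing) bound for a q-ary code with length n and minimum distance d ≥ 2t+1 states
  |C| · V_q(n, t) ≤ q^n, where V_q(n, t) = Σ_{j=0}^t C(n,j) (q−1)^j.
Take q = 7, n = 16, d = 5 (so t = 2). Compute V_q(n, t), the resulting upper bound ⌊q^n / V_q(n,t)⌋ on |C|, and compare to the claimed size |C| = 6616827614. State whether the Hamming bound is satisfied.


V_q(n, t) = 4417, q^n = 33232930569601, Hamming bound = 7523869270, |C| = 6616827614 ≤ bound (satisfied).

Step 1: Compute V_q(n, t) = Σ_{j=0}^2 C(n, j) (q−1)^j.
  j = 0: C(16,0)·(6)^0 = 1·1 = 1.
  j = 1: C(16,1)·(6)^1 = 16·6 = 96.
  j = 2: C(16,2)·(6)^2 = 120·36 = 4320.
  V_q(n, t) = 1 + 96 + 4320 = 4417.
Step 2: q^n = 7^16 = 33232930569601.
Step 3: Hamming bound ⌊q^n / V_q(n,t)⌋ = ⌊33232930569601/4417⌋ = 7523869270.
Step 4: Compare |C| = 6616827614 to 7523869270: satisfied.
The claimed |C| lies below the Hamming bound.


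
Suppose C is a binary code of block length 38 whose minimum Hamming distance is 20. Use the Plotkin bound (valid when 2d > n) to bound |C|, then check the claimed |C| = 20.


Plotkin bound M ≤ 20; given |C| = 20 ≤ bound (satisfied).

Check applicability: 2d = 40, n = 38.
2d − n = 2 > 0, so Plotkin applies.
Compute d/(2d−n) = 20/2 ≈ 10.0000.
⌊d/(2d−n)⌋ = 10.
Plotkin bound: M ≤ 2·10 = 20.
Given |C| = 20, check: satisfied.
This |C| is at the Plotkin bound.


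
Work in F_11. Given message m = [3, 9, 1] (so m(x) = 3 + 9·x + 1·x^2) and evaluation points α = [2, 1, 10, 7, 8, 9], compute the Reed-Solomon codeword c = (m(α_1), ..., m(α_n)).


c = [3, 2, 6, 5, 7, 0]

Message polynomial: m(x) = 3 + 9·x + 1·x^2 (mod 11).
For each evaluation point α_i, compute m(α_i) mod 11:
  α_1 = 2: Horner steps 1 → 0 → 3, so m(2) = 3.
  α_2 = 1: Horner steps 1 → 10 → 2, so m(1) = 2.
  α_3 = 10: Horner steps 1 → 8 → 6, so m(10) = 6.
  α_4 = 7: Horner steps 1 → 5 → 5, so m(7) = 5.
  α_5 = 8: Horner steps 1 → 6 → 7, so m(8) = 7.
  α_6 = 9: Horner steps 1 → 7 → 0, so m(9) = 0.
Codeword c = [3, 2, 6, 5, 7, 0] ∈ F_11^6.


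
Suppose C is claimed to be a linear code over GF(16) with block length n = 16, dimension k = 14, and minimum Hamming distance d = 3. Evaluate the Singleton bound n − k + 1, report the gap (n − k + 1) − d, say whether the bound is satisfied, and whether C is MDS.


Singleton RHS = n − k + 1 = 3, slack = 0, bound satisfied, MDS.

Singleton bound: d ≤ n − k + 1.
Here n = 16, k = 14, so n − k + 1 = 3.
Given d = 3, check d ≤ 3: YES.
Slack = (n − k + 1) − d = 0.
The code is MDS (slack = 0).
Description: the claimed parameters are [16, 14, 3]_16; such a code would be MDS (meets Singleton bound).


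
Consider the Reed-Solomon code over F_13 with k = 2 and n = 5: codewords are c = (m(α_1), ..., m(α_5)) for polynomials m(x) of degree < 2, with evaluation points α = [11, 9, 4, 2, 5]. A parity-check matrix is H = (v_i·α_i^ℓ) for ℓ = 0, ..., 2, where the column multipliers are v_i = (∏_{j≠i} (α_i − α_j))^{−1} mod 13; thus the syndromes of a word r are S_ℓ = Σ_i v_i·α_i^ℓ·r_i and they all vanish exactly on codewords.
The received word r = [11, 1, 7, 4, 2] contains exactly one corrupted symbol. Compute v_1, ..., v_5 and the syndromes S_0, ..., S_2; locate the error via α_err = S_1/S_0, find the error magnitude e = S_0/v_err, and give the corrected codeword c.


S = (1, 9, 3), error at position 2, error magnitude e = 6, c = [11, 8, 7, 4, 2].

Step 1: column multipliers v_i = (∏_{j≠i}(α_i − α_j))^{−1} mod 13.
  i = 1 (α = 11): (11−9)(11−4)(11−2)(11−5) = 2·7·9·6 = 756 ≡ 2, so v_1 = 2^{−1} = 7 (mod 13).
  i = 2 (α = 9): (9−11)(9−4)(9−2)(9−5) = (−2)·5·7·4 = −280 ≡ 6, so v_2 = 6^{−1} = 11 (mod 13).
  i = 3 (α = 4): (4−11)(4−9)(4−2)(4−5) = (−7)·(−5)·2·(−1) = −70 ≡ 8, so v_3 = 8^{−1} = 5 (mod 13).
  i = 4 (α = 2): (2−11)(2−9)(2−4)(2−5) = (−9)·(−7)·(−2)·(−3) = 378 ≡ 1, so v_4 = 1^{−1} = 1 (mod 13).
  i = 5 (α = 5): (5−11)(5−9)(5−4)(5−2) = (−6)·(−4)·1·3 = 72 ≡ 7, so v_5 = 7^{−1} = 2 (mod 13).
  v = [7, 11, 5, 1, 2].
Step 2: syndromes of r = [11, 1, 7, 4, 2] (all sums mod 13).
  S_0 = Σ v_i r_i = 7·11 + 11·1 + 5·7 + 1·4 + 2·2 = 131 ≡ 1.
  S_1 = Σ v_i α_i r_i = 7·11·11 + 11·9·1 + 5·4·7 + 1·2·4 + 2·5·2 = 1114 ≡ 9.
  α_i^2 mod 13 = [4, 3, 3, 4, 12].
  S_2 = Σ v_i α_i^2 r_i = 7·4·11 + 11·3·1 + 5·3·7 + 1·4·4 + 2·12·2 = 510 ≡ 3.
  S = (1, 9, 3) ≠ 0, so r is not a codeword (an error is present).
Step 3: locate the error. For a single error e at position i, S_ℓ = v_i·e·α_i^ℓ, so α_err = S_1/S_0.
  S_0^{−1} = 1^{−1} = 1 (mod 13), so α_err = 9·1 = 9 ≡ 9 = α_2. Error position i = 2.
  Consistency check: S_2/S_1 = 3·3 = 9 ≡ 9 = α_err ✓ (single-error assumption holds).
Step 4: error magnitude e = S_0/v_2 = S_0·∏_{j≠2}(α_2 − α_j) = 1·6 = 6 ≡ 6 (mod 13).
Step 5: correct position 2: c_2 = r_2 − e = 1 − 6 ≡ 8 (mod 13). Hence c = [11, 8, 7, 4, 2].
  Check: interpolating c through the α_i gives m(x) = 1 + 8·x (degree < 2) with m(α_i) = c_i for every i, so c is indeed a codeword.


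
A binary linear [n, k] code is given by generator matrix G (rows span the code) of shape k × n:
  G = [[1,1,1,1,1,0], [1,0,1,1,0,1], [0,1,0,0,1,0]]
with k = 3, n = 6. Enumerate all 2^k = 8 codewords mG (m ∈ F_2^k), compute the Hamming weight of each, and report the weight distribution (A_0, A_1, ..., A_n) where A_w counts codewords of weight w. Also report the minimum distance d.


Weight distribution: A_0 = 1, A_1 = 1, A_2 = 1, A_3 = 2, A_4 = 1, A_5 = 1, A_6 = 1. Minimum distance d = 1.

Enumerate all 2^3 = 8 messages m ∈ F_2^3.
For each, compute codeword c = mG in F_2^6, then tally its weight.
  m = 000 → c = 000000, weight = 0.
  m = 100 → c = 111110, weight = 5.
  m = 010 → c = 101101, weight = 4.
  m = 110 → c = 010011, weight = 3.
  m = 001 → c = 010010, weight = 2.
  m = 101 → c = 101100, weight = 3.
  m = 011 → c = 111111, weight = 6.
  m = 111 → c = 000001, weight = 1.
Tally weights:
  weight 0: 1 codewords.
  weight 1: 1 codewords.
  weight 2: 1 codewords.
  weight 3: 2 codewords.
  weight 4: 1 codewords.
  weight 5: 1 codewords.
  weight 6: 1 codewords.
Minimum distance d = smallest w > 0 with A_w > 0 = 1.
Sanity: Σ A_w = 8 = 2^3 = 8 ✓.


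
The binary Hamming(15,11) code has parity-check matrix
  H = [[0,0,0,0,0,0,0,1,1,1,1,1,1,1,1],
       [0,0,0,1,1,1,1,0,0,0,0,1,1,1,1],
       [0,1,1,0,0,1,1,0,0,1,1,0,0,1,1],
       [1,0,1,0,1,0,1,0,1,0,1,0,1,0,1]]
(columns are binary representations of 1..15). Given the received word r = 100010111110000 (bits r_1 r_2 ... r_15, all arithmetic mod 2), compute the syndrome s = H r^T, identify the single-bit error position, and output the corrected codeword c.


s = (0, 0, 1, 1)^T, error position = 3, corrected codeword c = 101010111110000

Compute s = H r^T mod 2 one row at a time:
  s_1 = 1 + 1 + 1 + 1 + 0 + 0 + 0 + 0 = 4 ≡ 0 (mod 2).
  s_2 = 0 + 1 + 0 + 1 + 0 + 0 + 0 + 0 = 2 ≡ 0 (mod 2).
  s_3 = 0 + 0 + 0 + 1 + 1 + 1 + 0 + 0 = 3 ≡ 1 (mod 2).
  s_4 = 1 + 0 + 1 + 1 + 1 + 1 + 0 + 0 = 5 ≡ 1 (mod 2).
s = (0, 0, 1, 1)^T — this equals column 3 of H (binary 0011), so error is at position 3.
Correct: flip bit 3 of r = 100010111110000 to get c = 101010111110000.


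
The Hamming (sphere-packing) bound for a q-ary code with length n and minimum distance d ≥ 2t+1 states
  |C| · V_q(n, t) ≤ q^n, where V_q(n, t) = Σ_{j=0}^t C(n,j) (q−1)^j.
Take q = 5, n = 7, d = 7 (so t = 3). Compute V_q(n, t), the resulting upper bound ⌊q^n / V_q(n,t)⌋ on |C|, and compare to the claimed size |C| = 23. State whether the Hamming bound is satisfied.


V_q(n, t) = 2605, q^n = 78125, Hamming bound = 29, |C| = 23 ≤ bound (satisfied).

Step 1: Compute V_q(n, t) = Σ_{j=0}^3 C(n, j) (q−1)^j.
  j = 0: C(7,0)·(4)^0 = 1·1 = 1.
  j = 1: C(7,1)·(4)^1 = 7·4 = 28.
  j = 2: C(7,2)·(4)^2 = 21·16 = 336.
  j = 3: C(7,3)·(4)^3 = 35·64 = 2240.
  V_q(n, t) = 1 + 28 + 336 + 2240 = 2605.
Step 2: q^n = 5^7 = 78125.
Step 3: Hamming bound ⌊q^n / V_q(n,t)⌋ = ⌊78125/2605⌋ = 29.
Step 4: Compare |C| = 23 to 29: satisfied.
The claimed |C| lies below the Hamming bound.


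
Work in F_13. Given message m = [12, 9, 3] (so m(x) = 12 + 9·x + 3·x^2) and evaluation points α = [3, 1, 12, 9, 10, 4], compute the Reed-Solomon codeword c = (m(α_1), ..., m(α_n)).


c = [1, 11, 6, 11, 12, 5]

Message polynomial: m(x) = 12 + 9·x + 3·x^2 (mod 13).
For each evaluation point α_i, compute m(α_i) mod 13:
  α_1 = 3: Horner steps 3 → 5 → 1, so m(3) = 1.
  α_2 = 1: Horner steps 3 → 12 → 11, so m(1) = 11.
  α_3 = 12: Horner steps 3 → 6 → 6, so m(12) = 6.
  α_4 = 9: Horner steps 3 → 10 → 11, so m(9) = 11.
  α_5 = 10: Horner steps 3 → 0 → 12, so m(10) = 12.
  α_6 = 4: Horner steps 3 → 8 → 5, so m(4) = 5.
Codeword c = [1, 11, 6, 11, 12, 5] ∈ F_13^6.


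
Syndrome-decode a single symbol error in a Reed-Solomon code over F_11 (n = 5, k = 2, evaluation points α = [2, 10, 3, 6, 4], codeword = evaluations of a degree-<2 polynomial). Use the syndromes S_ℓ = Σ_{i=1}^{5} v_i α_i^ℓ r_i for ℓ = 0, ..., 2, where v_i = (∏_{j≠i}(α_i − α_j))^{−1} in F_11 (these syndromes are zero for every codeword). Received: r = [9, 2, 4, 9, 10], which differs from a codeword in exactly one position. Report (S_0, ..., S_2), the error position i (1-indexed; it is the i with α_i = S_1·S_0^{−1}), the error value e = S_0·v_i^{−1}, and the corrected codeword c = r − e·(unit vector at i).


S = (3, 7, 9), error at position 4, error magnitude e = 9, c = [9, 2, 4, 0, 10].

Step 1: column multipliers v_i = (∏_{j≠i}(α_i − α_j))^{−1} mod 11.
  i = 1 (α = 2): (2−10)(2−3)(2−6)(2−4) = (−8)·(−1)·(−4)·(−2) = 64 ≡ 9, so v_1 = 9^{−1} = 5 (mod 11).
  i = 2 (α = 10): (10−2)(10−3)(10−6)(10−4) = 8·7·4·6 = 1344 ≡ 2, so v_2 = 2^{−1} = 6 (mod 11).
  i = 3 (α = 3): (3−2)(3−10)(3−6)(3−4) = 1·(−7)·(−3)·(−1) = −21 ≡ 1, so v_3 = 1^{−1} = 1 (mod 11).
  i = 4 (α = 6): (6−2)(6−10)(6−3)(6−4) = 4·(−4)·3·2 = −96 ≡ 3, so v_4 = 3^{−1} = 4 (mod 11).
  i = 5 (α = 4): (4−2)(4−10)(4−3)(4−6) = 2·(−6)·1·(−2) = 24 ≡ 2, so v_5 = 2^{−1} = 6 (mod 11).
  v = [5, 6, 1, 4, 6].
Step 2: syndromes of r = [9, 2, 4, 9, 10] (all sums mod 11).
  S_0 = Σ v_i r_i = 5·9 + 6·2 + 1·4 + 4·9 + 6·10 = 157 ≡ 3.
  S_1 = Σ v_i α_i r_i = 5·2·9 + 6·10·2 + 1·3·4 + 4·6·9 + 6·4·10 = 678 ≡ 7.
  α_i^2 mod 11 = [4, 1, 9, 3, 5].
  S_2 = Σ v_i α_i^2 r_i = 5·4·9 + 6·1·2 + 1·9·4 + 4·3·9 + 6·5·10 = 636 ≡ 9.
  S = (3, 7, 9) ≠ 0, so r is not a codeword (an error is present).
Step 3: locate the error. For a single error e at position i, S_ℓ = v_i·e·α_i^ℓ, so α_err = S_1/S_0.
  S_0^{−1} = 3^{−1} = 4 (mod 11), so α_err = 7·4 = 28 ≡ 6 = α_4. Error position i = 4.
  Consistency check: S_2/S_1 = 9·8 = 72 ≡ 6 = α_err ✓ (single-error assumption holds).
Step 4: error magnitude e = S_0/v_4 = S_0·∏_{j≠4}(α_4 − α_j) = 3·3 = 9 ≡ 9 (mod 11).
Step 5: correct position 4: c_4 = r_4 − e = 9 − 9 ≡ 0 (mod 11). Hence c = [9, 2, 4, 0, 10].
  Check: interpolating c through the α_i gives m(x) = 8 + 6·x (degree < 2) with m(α_i) = c_i for every i, so c is indeed a codeword.


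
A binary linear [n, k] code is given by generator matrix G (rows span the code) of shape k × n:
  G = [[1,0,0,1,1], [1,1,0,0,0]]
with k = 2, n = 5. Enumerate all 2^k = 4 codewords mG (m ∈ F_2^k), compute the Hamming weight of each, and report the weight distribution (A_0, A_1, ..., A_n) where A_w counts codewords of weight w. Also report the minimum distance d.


Weight distribution: A_0 = 1, A_2 = 1, A_3 = 2. Minimum distance d = 2.

Enumerate all 2^2 = 4 messages m ∈ F_2^2.
For each, compute codeword c = mG in F_2^5, then tally its weight.
  m = 00 → c = 00000, weight = 0.
  m = 10 → c = 10011, weight = 3.
  m = 01 → c = 11000, weight = 2.
  m = 11 → c = 01011, weight = 3.
Tally weights:
  weight 0: 1 codewords.
  weight 2: 1 codewords.
  weight 3: 2 codewords.
Minimum distance d = smallest w > 0 with A_w > 0 = 2.
Sanity: Σ A_w = 4 = 2^2 = 4 ✓.


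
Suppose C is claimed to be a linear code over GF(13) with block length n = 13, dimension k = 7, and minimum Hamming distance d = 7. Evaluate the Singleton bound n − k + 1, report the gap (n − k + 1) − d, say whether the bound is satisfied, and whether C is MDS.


Singleton RHS = n − k + 1 = 7, slack = 0, bound satisfied, MDS.

Singleton bound: d ≤ n − k + 1.
Here n = 13, k = 7, so n − k + 1 = 7.
Given d = 7, check d ≤ 7: YES.
Slack = (n − k + 1) − d = 0.
The code is MDS (slack = 0).
Description: the claimed parameters are [13, 7, 7]_13; such a code would be MDS (meets Singleton bound).


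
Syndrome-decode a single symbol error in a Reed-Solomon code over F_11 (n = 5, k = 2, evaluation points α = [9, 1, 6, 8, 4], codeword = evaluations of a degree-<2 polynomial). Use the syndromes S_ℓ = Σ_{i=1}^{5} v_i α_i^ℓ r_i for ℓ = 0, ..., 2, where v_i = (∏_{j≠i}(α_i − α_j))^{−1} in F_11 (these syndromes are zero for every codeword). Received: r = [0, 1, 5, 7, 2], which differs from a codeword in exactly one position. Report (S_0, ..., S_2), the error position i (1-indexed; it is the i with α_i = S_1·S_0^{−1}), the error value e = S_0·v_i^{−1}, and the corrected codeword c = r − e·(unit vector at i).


S = (10, 5, 8), error at position 3, error magnitude e = 6, c = [0, 1, 10, 7, 2].

Step 1: column multipliers v_i = (∏_{j≠i}(α_i − α_j))^{−1} mod 11.
  i = 1 (α = 9): (9−1)(9−6)(9−8)(9−4) = 8·3·1·5 = 120 ≡ 10, so v_1 = 10^{−1} = 10 (mod 11).
  i = 2 (α = 1): (1−9)(1−6)(1−8)(1−4) = (−8)·(−5)·(−7)·(−3) = 840 ≡ 4, so v_2 = 4^{−1} = 3 (mod 11).
  i = 3 (α = 6): (6−9)(6−1)(6−8)(6−4) = (−3)·5·(−2)·2 = 60 ≡ 5, so v_3 = 5^{−1} = 9 (mod 11).
  i = 4 (α = 8): (8−9)(8−1)(8−6)(8−4) = (−1)·7·2·4 = −56 ≡ 10, so v_4 = 10^{−1} = 10 (mod 11).
  i = 5 (α = 4): (4−9)(4−1)(4−6)(4−8) = (−5)·3·(−2)·(−4) = −120 ≡ 1, so v_5 = 1^{−1} = 1 (mod 11).
  v = [10, 3, 9, 10, 1].
Step 2: syndromes of r = [0, 1, 5, 7, 2] (all sums mod 11).
  S_0 = Σ v_i r_i = 10·0 + 3·1 + 9·5 + 10·7 + 1·2 = 120 ≡ 10.
  S_1 = Σ v_i α_i r_i = 10·9·0 + 3·1·1 + 9·6·5 + 10·8·7 + 1·4·2 = 841 ≡ 5.
  α_i^2 mod 11 = [4, 1, 3, 9, 5].
  S_2 = Σ v_i α_i^2 r_i = 10·4·0 + 3·1·1 + 9·3·5 + 10·9·7 + 1·5·2 = 778 ≡ 8.
  S = (10, 5, 8) ≠ 0, so r is not a codeword (an error is present).
Step 3: locate the error. For a single error e at position i, S_ℓ = v_i·e·α_i^ℓ, so α_err = S_1/S_0.
  S_0^{−1} = 10^{−1} = 10 (mod 11), so α_err = 5·10 = 50 ≡ 6 = α_3. Error position i = 3.
  Consistency check: S_2/S_1 = 8·9 = 72 ≡ 6 = α_err ✓ (single-error assumption holds).
Step 4: error magnitude e = S_0/v_3 = S_0·∏_{j≠3}(α_3 − α_j) = 10·5 = 50 ≡ 6 (mod 11).
Step 5: correct position 3: c_3 = r_3 − e = 5 − 6 ≡ 10 (mod 11). Hence c = [0, 1, 10, 7, 2].
  Check: interpolating c through the α_i gives m(x) = 8 + 4·x (degree < 2) with m(α_i) = c_i for every i, so c is indeed a codeword.


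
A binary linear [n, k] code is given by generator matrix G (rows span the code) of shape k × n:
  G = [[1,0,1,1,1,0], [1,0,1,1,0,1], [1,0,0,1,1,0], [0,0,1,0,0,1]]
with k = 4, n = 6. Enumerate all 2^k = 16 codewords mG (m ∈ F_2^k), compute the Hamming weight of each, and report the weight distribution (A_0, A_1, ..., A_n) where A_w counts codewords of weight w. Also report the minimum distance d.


Weight distribution: A_0 = 1, A_1 = 3, A_2 = 4, A_3 = 4, A_4 = 3, A_5 = 1. Minimum distance d = 1.

Enumerate all 2^4 = 16 messages m ∈ F_2^4.
For each, compute codeword c = mG in F_2^6, then tally its weight.
  m = 0000 → c = 000000, weight = 0.
  m = 1000 → c = 101110, weight = 4.
  m = 0100 → c = 101101, weight = 4.
  m = 1100 → c = 000011, weight = 2.
  m = 0010 → c = 100110, weight = 3.
  m = 1010 → c = 001000, weight = 1.
  m = 0110 → c = 001011, weight = 3.
  m = 1110 → c = 100101, weight = 3.
  m = 0001 → c = 001001, weight = 2.
  m = 1001 → c = 100111, weight = 4.
  m = 0101 → c = 100100, weight = 2.
  m = 1101 → c = 001010, weight = 2.
  m = 0011 → c = 101111, weight = 5.
  m = 1011 → c = 000001, weight = 1.
  m = 0111 → c = 000010, weight = 1.
  m = 1111 → c = 101100, weight = 3.
Tally weights:
  weight 0: 1 codewords.
  weight 1: 3 codewords.
  weight 2: 4 codewords.
  weight 3: 4 codewords.
  weight 4: 3 codewords.
  weight 5: 1 codewords.
Minimum distance d = smallest w > 0 with A_w > 0 = 1.
Sanity: Σ A_w = 16 = 2^4 = 16 ✓.


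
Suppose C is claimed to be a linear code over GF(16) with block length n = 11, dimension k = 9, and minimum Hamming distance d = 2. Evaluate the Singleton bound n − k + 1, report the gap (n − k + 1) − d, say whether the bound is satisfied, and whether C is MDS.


Singleton RHS = n − k + 1 = 3, slack = 1, bound satisfied, not MDS.

Singleton bound: d ≤ n − k + 1.
Here n = 11, k = 9, so n − k + 1 = 3.
Given d = 2, check d ≤ 3: YES.
Slack = (n − k + 1) − d = 1.
The code is NOT MDS (slack = 1 > 0).
Description: the claimed parameters are [11, 9, 2]_16; such a code would be non-MDS.


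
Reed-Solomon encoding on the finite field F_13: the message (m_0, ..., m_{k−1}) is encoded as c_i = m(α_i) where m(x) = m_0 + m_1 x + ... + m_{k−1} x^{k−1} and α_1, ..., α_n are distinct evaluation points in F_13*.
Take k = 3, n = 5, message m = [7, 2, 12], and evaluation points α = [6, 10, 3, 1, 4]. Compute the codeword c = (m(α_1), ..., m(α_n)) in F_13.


c = [9, 5, 4, 8, 12]

Message polynomial: m(x) = 7 + 2·x + 12·x^2 (mod 13).
For each evaluation point α_i, compute m(α_i) mod 13:
  α_1 = 6: Horner steps 12 → 9 → 9, so m(6) = 9.
  α_2 = 10: Horner steps 12 → 5 → 5, so m(10) = 5.
  α_3 = 3: Horner steps 12 → 12 → 4, so m(3) = 4.
  α_4 = 1: Horner steps 12 → 1 → 8, so m(1) = 8.
  α_5 = 4: Horner steps 12 → 11 → 12, so m(4) = 12.
Codeword c = [9, 5, 4, 8, 12] ∈ F_13^5.


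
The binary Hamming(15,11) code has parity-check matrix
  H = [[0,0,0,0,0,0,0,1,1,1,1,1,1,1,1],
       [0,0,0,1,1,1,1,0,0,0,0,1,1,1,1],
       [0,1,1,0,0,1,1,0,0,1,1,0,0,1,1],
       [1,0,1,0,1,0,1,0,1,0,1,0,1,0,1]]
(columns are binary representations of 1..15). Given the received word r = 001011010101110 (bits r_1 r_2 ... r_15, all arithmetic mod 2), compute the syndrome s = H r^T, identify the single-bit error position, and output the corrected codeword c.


s = (1, 1, 0, 1)^T, error position = 13, corrected codeword c = 001011010101010

Compute s = H r^T mod 2 one row at a time:
  s_1 = 1 + 0 + 1 + 0 + 1 + 1 + 1 + 0 = 5 ≡ 1 (mod 2).
  s_2 = 0 + 1 + 1 + 0 + 1 + 1 + 1 + 0 = 5 ≡ 1 (mod 2).
  s_3 = 0 + 1 + 1 + 0 + 1 + 0 + 1 + 0 = 4 ≡ 0 (mod 2).
  s_4 = 0 + 1 + 1 + 0 + 0 + 0 + 1 + 0 = 3 ≡ 1 (mod 2).
s = (1, 1, 0, 1)^T — this equals column 13 of H (binary 1101), so error is at position 13.
Correct: flip bit 13 of r = 001011010101110 to get c = 001011010101010.


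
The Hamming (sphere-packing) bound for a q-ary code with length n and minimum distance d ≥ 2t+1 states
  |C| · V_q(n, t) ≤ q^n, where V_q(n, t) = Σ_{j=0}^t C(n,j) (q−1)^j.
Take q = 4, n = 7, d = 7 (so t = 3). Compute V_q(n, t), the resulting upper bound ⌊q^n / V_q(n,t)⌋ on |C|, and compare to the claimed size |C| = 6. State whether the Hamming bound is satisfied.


V_q(n, t) = 1156, q^n = 16384, Hamming bound = 14, |C| = 6 ≤ bound (satisfied).

Step 1: Compute V_q(n, t) = Σ_{j=0}^3 C(n, j) (q−1)^j.
  j = 0: C(7,0)·(3)^0 = 1·1 = 1.
  j = 1: C(7,1)·(3)^1 = 7·3 = 21.
  j = 2: C(7,2)·(3)^2 = 21·9 = 189.
  j = 3: C(7,3)·(3)^3 = 35·27 = 945.
  V_q(n, t) = 1 + 21 + 189 + 945 = 1156.
Step 2: q^n = 4^7 = 16384.
Step 3: Hamming bound ⌊q^n / V_q(n,t)⌋ = ⌊16384/1156⌋ = 14.
Step 4: Compare |C| = 6 to 14: satisfied.
The claimed |C| lies below the Hamming bound.


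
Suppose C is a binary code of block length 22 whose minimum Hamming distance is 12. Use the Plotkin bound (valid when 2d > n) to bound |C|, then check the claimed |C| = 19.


Plotkin bound M ≤ 12; given |C| = 19 > bound (violated).

Check applicability: 2d = 24, n = 22.
2d − n = 2 > 0, so Plotkin applies.
Compute d/(2d−n) = 12/2 ≈ 6.0000.
⌊d/(2d−n)⌋ = 6.
Plotkin bound: M ≤ 2·6 = 12.
Given |C| = 19, check: VIOLATED.
This |C| is above the Plotkin bound, so no binary code with n = 22, d = 12 and 19 codewords exists.


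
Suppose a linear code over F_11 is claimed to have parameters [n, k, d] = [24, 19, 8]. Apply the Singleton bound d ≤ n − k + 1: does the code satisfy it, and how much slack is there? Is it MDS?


Singleton RHS = n − k + 1 = 6, slack = -2, bound violated (no such code; not MDS).

Singleton bound: d ≤ n − k + 1.
Here n = 24, k = 19, so n − k + 1 = 6.
Given d = 8, check d ≤ 6: NO.
Slack = (n − k + 1) − d = -2.
The slack is negative: d = 8 exceeds n − k + 1 = 6 by 2, so the Singleton bound is violated and no linear [24, 19, 8]_11 code can exist. In particular it is not MDS (MDS requires d = n − k + 1 exactly).
Description: the claimed parameters are [24, 19, 8]_11; such a code would be impossible (violates the Singleton bound).


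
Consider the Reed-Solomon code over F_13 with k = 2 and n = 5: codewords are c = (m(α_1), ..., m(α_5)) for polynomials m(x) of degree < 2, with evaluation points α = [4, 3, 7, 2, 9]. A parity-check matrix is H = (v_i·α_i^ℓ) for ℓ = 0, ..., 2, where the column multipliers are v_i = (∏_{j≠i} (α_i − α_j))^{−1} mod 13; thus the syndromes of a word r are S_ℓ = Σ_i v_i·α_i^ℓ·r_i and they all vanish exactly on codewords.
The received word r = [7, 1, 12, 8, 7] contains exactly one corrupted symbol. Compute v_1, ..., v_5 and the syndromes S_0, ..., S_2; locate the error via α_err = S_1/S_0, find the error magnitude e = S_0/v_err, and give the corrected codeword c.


S = (12, 4, 10), error at position 5, error magnitude e = 9, c = [7, 1, 12, 8, 11].

Step 1: column multipliers v_i = (∏_{j≠i}(α_i − α_j))^{−1} mod 13.
  i = 1 (α = 4): (4−3)(4−7)(4−2)(4−9) = 1·(−3)·2·(−5) = 30 ≡ 4, so v_1 = 4^{−1} = 10 (mod 13).
  i = 2 (α = 3): (3−4)(3−7)(3−2)(3−9) = (−1)·(−4)·1·(−6) = −24 ≡ 2, so v_2 = 2^{−1} = 7 (mod 13).
  i = 3 (α = 7): (7−4)(7−3)(7−2)(7−9) = 3·4·5·(−2) = −120 ≡ 10, so v_3 = 10^{−1} = 4 (mod 13).
  i = 4 (α = 2): (2−4)(2−3)(2−7)(2−9) = (−2)·(−1)·(−5)·(−7) = 70 ≡ 5, so v_4 = 5^{−1} = 8 (mod 13).
  i = 5 (α = 9): (9−4)(9−3)(9−7)(9−2) = 5·6·2·7 = 420 ≡ 4, so v_5 = 4^{−1} = 10 (mod 13).
  v = [10, 7, 4, 8, 10].
Step 2: syndromes of r = [7, 1, 12, 8, 7] (all sums mod 13).
  S_0 = Σ v_i r_i = 10·7 + 7·1 + 4·12 + 8·8 + 10·7 = 259 ≡ 12.
  S_1 = Σ v_i α_i r_i = 10·4·7 + 7·3·1 + 4·7·12 + 8·2·8 + 10·9·7 = 1395 ≡ 4.
  α_i^2 mod 13 = [3, 9, 10, 4, 3].
  S_2 = Σ v_i α_i^2 r_i = 10·3·7 + 7·9·1 + 4·10·12 + 8·4·8 + 10·3·7 = 1219 ≡ 10.
  S = (12, 4, 10) ≠ 0, so r is not a codeword (an error is present).
Step 3: locate the error. For a single error e at position i, S_ℓ = v_i·e·α_i^ℓ, so α_err = S_1/S_0.
  S_0^{−1} = 12^{−1} = 12 (mod 13), so α_err = 4·12 = 48 ≡ 9 = α_5. Error position i = 5.
  Consistency check: S_2/S_1 = 10·10 = 100 ≡ 9 = α_err ✓ (single-error assumption holds).
Step 4: error magnitude e = S_0/v_5 = S_0·∏_{j≠5}(α_5 − α_j) = 12·4 = 48 ≡ 9 (mod 13).
Step 5: correct position 5: c_5 = r_5 − e = 7 − 9 ≡ 11 (mod 13). Hence c = [7, 1, 12, 8, 11].
  Check: interpolating c through the α_i gives m(x) = 9 + 6·x (degree < 2) with m(α_i) = c_i for every i, so c is indeed a codeword.


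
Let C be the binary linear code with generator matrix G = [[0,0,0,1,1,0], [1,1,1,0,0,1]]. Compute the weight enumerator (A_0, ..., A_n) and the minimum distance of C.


Weight distribution: A_0 = 1, A_2 = 1, A_4 = 1, A_6 = 1. Minimum distance d = 2.

Enumerate all 2^2 = 4 messages m ∈ F_2^2.
For each, compute codeword c = mG in F_2^6, then tally its weight.
  m = 00 → c = 000000, weight = 0.
  m = 10 → c = 000110, weight = 2.
  m = 01 → c = 111001, weight = 4.
  m = 11 → c = 111111, weight = 6.
Tally weights:
  weight 0: 1 codewords.
  weight 2: 1 codewords.
  weight 4: 1 codewords.
  weight 6: 1 codewords.
Minimum distance d = smallest w > 0 with A_w > 0 = 2.
Sanity: Σ A_w = 4 = 2^2 = 4 ✓.


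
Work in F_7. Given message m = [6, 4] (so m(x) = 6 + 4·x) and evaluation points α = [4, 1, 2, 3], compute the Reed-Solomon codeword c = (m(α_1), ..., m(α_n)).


c = [1, 3, 0, 4]

Message polynomial: m(x) = 6 + 4·x (mod 7).
For each evaluation point α_i, compute m(α_i) mod 7:
  α_1 = 4: Horner steps 4 → 1, so m(4) = 1.
  α_2 = 1: Horner steps 4 → 3, so m(1) = 3.
  α_3 = 2: Horner steps 4 → 0, so m(2) = 0.
  α_4 = 3: Horner steps 4 → 4, so m(3) = 4.
Codeword c = [1, 3, 0, 4] ∈ F_7^4.


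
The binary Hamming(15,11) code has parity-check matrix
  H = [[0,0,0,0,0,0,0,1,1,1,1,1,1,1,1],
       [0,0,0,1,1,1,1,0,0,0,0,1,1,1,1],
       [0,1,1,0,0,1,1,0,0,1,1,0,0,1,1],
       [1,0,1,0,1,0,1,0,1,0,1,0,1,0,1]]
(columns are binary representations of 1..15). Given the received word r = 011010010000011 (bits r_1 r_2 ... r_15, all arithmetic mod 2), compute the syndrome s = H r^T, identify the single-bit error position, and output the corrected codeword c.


s = (1, 1, 0, 1)^T, error position = 13, corrected codeword c = 011010010000111

Compute s = H r^T mod 2 one row at a time:
  s_1 = 1 + 0 + 0 + 0 + 0 + 0 + 1 + 1 = 3 ≡ 1 (mod 2).
  s_2 = 0 + 1 + 0 + 0 + 0 + 0 + 1 + 1 = 3 ≡ 1 (mod 2).
  s_3 = 1 + 1 + 0 + 0 + 0 + 0 + 1 + 1 = 4 ≡ 0 (mod 2).
  s_4 = 0 + 1 + 1 + 0 + 0 + 0 + 0 + 1 = 3 ≡ 1 (mod 2).
s = (1, 1, 0, 1)^T — this equals column 13 of H (binary 1101), so error is at position 13.
Correct: flip bit 13 of r = 011010010000011 to get c = 011010010000111.


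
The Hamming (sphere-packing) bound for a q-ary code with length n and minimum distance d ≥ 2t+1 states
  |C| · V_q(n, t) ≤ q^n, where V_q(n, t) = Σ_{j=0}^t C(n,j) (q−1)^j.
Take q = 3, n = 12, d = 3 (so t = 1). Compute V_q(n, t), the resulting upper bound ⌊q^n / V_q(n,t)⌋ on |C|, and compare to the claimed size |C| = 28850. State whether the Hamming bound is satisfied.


V_q(n, t) = 25, q^n = 531441, Hamming bound = 21257, |C| = 28850 > bound (violated).

Step 1: Compute V_q(n, t) = Σ_{j=0}^1 C(n, j) (q−1)^j.
  j = 0: C(12,0)·(2)^0 = 1·1 = 1.
  j = 1: C(12,1)·(2)^1 = 12·2 = 24.
  V_q(n, t) = 1 + 24 = 25.
Step 2: q^n = 3^12 = 531441.
Step 3: Hamming bound ⌊q^n / V_q(n,t)⌋ = ⌊531441/25⌋ = 21257.
Step 4: Compare |C| = 28850 to 21257: violated.
The claimed |C| lies above the Hamming bound, so no 3-ary code of length 12 with d ≥ 3 can have 28850 codewords.


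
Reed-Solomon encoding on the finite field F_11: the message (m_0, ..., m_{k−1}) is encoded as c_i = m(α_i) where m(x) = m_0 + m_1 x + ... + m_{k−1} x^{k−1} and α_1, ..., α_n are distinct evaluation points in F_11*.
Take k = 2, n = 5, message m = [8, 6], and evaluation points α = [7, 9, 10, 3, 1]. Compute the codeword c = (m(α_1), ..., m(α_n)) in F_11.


c = [6, 7, 2, 4, 3]

Message polynomial: m(x) = 8 + 6·x (mod 11).
For each evaluation point α_i, compute m(α_i) mod 11:
  α_1 = 7: Horner steps 6 → 6, so m(7) = 6.
  α_2 = 9: Horner steps 6 → 7, so m(9) = 7.
  α_3 = 10: Horner steps 6 → 2, so m(10) = 2.
  α_4 = 3: Horner steps 6 → 4, so m(3) = 4.
  α_5 = 1: Horner steps 6 → 3, so m(1) = 3.
Codeword c = [6, 7, 2, 4, 3] ∈ F_11^5.


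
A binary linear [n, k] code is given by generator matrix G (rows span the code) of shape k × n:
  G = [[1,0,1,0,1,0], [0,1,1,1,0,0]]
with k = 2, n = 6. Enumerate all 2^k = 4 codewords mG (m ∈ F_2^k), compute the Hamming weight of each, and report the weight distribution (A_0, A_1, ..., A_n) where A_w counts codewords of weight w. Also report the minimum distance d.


Weight distribution: A_0 = 1, A_3 = 2, A_4 = 1. Minimum distance d = 3.

Enumerate all 2^2 = 4 messages m ∈ F_2^2.
For each, compute codeword c = mG in F_2^6, then tally its weight.
  m = 00 → c = 000000, weight = 0.
  m = 10 → c = 101010, weight = 3.
  m = 01 → c = 011100, weight = 3.
  m = 11 → c = 110110, weight = 4.
Tally weights:
  weight 0: 1 codewords.
  weight 3: 2 codewords.
  weight 4: 1 codewords.
Minimum distance d = smallest w > 0 with A_w > 0 = 3.
Sanity: Σ A_w = 4 = 2^2 = 4 ✓.


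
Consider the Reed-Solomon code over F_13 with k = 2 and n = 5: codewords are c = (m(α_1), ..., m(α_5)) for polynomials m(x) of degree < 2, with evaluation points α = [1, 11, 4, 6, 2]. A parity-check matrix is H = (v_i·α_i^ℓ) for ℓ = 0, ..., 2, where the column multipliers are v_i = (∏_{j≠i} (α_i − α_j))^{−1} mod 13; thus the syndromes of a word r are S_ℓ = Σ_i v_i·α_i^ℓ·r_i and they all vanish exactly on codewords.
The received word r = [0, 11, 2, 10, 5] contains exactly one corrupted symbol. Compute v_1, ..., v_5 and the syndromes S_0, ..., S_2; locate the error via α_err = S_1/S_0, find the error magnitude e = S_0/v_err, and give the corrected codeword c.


S = (3, 5, 4), error at position 4, error magnitude e = 11, c = [0, 11, 2, 12, 5].

Step 1: column multipliers v_i = (∏_{j≠i}(α_i − α_j))^{−1} mod 13.
  i = 1 (α = 1): (1−11)(1−4)(1−6)(1−2) = (−10)·(−3)·(−5)·(−1) = 150 ≡ 7, so v_1 = 7^{−1} = 2 (mod 13).
  i = 2 (α = 11): (11−1)(11−4)(11−6)(11−2) = 10·7·5·9 = 3150 ≡ 4, so v_2 = 4^{−1} = 10 (mod 13).
  i = 3 (α = 4): (4−1)(4−11)(4−6)(4−2) = 3·(−7)·(−2)·2 = 84 ≡ 6, so v_3 = 6^{−1} = 11 (mod 13).
  i = 4 (α = 6): (6−1)(6−11)(6−4)(6−2) = 5·(−5)·2·4 = −200 ≡ 8, so v_4 = 8^{−1} = 5 (mod 13).
  i = 5 (α = 2): (2−1)(2−11)(2−4)(2−6) = 1·(−9)·(−2)·(−4) = −72 ≡ 6, so v_5 = 6^{−1} = 11 (mod 13).
  v = [2, 10, 11, 5, 11].
Step 2: syndromes of r = [0, 11, 2, 10, 5] (all sums mod 13).
  S_0 = Σ v_i r_i = 2·0 + 10·11 + 11·2 + 5·10 + 11·5 = 237 ≡ 3.
  S_1 = Σ v_i α_i r_i = 2·1·0 + 10·11·11 + 11·4·2 + 5·6·10 + 11·2·5 = 1708 ≡ 5.
  α_i^2 mod 13 = [1, 4, 3, 10, 4].
  S_2 = Σ v_i α_i^2 r_i = 2·1·0 + 10·4·11 + 11·3·2 + 5·10·10 + 11·4·5 = 1226 ≡ 4.
  S = (3, 5, 4) ≠ 0, so r is not a codeword (an error is present).
Step 3: locate the error. For a single error e at position i, S_ℓ = v_i·e·α_i^ℓ, so α_err = S_1/S_0.
  S_0^{−1} = 3^{−1} = 9 (mod 13), so α_err = 5·9 = 45 ≡ 6 = α_4. Error position i = 4.
  Consistency check: S_2/S_1 = 4·8 = 32 ≡ 6 = α_err ✓ (single-error assumption holds).
Step 4: error magnitude e = S_0/v_4 = S_0·∏_{j≠4}(α_4 − α_j) = 3·8 = 24 ≡ 11 (mod 13).
Step 5: correct position 4: c_4 = r_4 − e = 10 − 11 ≡ 12 (mod 13). Hence c = [0, 11, 2, 12, 5].
  Check: interpolating c through the α_i gives m(x) = 8 + 5·x (degree < 2) with m(α_i) = c_i for every i, so c is indeed a codeword.


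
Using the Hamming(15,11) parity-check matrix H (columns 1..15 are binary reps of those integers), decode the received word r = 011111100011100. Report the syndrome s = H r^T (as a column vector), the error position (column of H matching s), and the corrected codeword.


s = (1, 0, 1, 1)^T, error position = 11, corrected codeword c = 011111100001100

Compute s = H r^T mod 2 one row at a time:
  s_1 = 0 + 0 + 0 + 1 + 1 + 1 + 0 + 0 = 3 ≡ 1 (mod 2).
  s_2 = 1 + 1 + 1 + 1 + 1 + 1 + 0 + 0 = 6 ≡ 0 (mod 2).
  s_3 = 1 + 1 + 1 + 1 + 0 + 1 + 0 + 0 = 5 ≡ 1 (mod 2).
  s_4 = 0 + 1 + 1 + 1 + 0 + 1 + 1 + 0 = 5 ≡ 1 (mod 2).
s = (1, 0, 1, 1)^T — this equals column 11 of H (binary 1011), so error is at position 11.
Correct: flip bit 11 of r = 011111100011100 to get c = 011111100001100.
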